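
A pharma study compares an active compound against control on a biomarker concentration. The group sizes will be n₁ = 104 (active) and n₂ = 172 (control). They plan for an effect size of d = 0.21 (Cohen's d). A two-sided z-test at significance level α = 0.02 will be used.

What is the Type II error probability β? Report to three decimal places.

β ≈ 0.737

Noncentrality parameter: δ = d / √(1/n₁ + 1/n₂) = 0.21 / √(1/104 + 1/172) = 1.6906
Two-sided α = 0.02 → critical value z_{0.01} = 2.326.
Power = Φ(δ − 2.326) + Φ(−δ − 2.326) = Φ(-0.636) + Φ(-4.017) = 0.2625 + 0.0000 = 0.2625.
Type II error: β = 1 − power = 1 − 0.2625 = 0.7375.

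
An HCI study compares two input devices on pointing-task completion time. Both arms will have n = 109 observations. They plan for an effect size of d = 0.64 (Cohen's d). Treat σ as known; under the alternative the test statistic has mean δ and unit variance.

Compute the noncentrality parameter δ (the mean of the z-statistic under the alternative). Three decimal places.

δ = d·√(n/2) = 0.64 × √(109/2) = 4.7247

δ ≈ 4.725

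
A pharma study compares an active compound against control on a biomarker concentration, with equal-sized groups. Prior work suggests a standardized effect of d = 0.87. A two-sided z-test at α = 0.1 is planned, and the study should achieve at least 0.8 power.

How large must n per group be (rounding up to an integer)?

Set Φ(δ − 1.645) = 0.8; then δ − 1.645 = Φ⁻¹(0.8) = 0.842, giving δ = 2.486.
(The Φ(−δ − z_{α/2}) term is vanishingly small for δ > 0 and is dropped in the standard sample-size formula.)
δ = d·√(n/2) ⇒ n = 2(δ/d)² = 2 × (2.486 / 0.87)² = 16.34.
Rounding up, n = 17 per group.

n = 17 per group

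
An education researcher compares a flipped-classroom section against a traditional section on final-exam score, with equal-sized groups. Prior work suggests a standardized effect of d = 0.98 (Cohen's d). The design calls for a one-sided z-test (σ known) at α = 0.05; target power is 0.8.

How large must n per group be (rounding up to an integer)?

n = 13 per group

Set Φ(δ − 1.645) = 0.8; then δ − 1.645 = Φ⁻¹(0.8) = 0.842, giving δ = 2.486.
δ = d·√(n/2) ⇒ n = 2(δ/d)² = 2 × (2.486 / 0.98)² = 12.87.
Rounding up, n = 13 per group.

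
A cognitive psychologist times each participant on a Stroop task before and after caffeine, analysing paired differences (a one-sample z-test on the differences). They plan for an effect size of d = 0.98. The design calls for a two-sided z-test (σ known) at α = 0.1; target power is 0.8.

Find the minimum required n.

For power 0.8 need Φ(δ − z_{0.05}) = 0.8, so δ = z_{0.05} + z_{0.20} = 1.645 + 0.842 = 2.486.
(Ignoring the negligible lower-tail rejection probability gives the usual closed-form inversion.)
δ = d·√n ⇒ n = (δ/d)² = (2.486 / 0.98)² = 6.44.
Rounding up, n = 7.

n = 7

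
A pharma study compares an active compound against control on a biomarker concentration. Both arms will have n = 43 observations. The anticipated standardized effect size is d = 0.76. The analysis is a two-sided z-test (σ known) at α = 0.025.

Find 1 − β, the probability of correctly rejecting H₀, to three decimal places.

Power ≈ 0.900

Noncentrality parameter: δ = d·√(n/2) = 0.76 × √(43/2) = 3.5240
Critical value for a two-sided test at α = 0.025: z_{α/2} = 2.241.
Power = Φ(δ − 2.241) + Φ(−δ − 2.241) = Φ(1.283) + Φ(-5.765) = 0.9002 + 0.0000 = 0.9002.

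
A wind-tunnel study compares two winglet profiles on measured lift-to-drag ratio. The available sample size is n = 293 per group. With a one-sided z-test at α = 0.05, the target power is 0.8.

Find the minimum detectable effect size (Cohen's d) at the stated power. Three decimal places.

d ≈ 0.205

Need Φ(δ − 1.645) = 0.8, so δ = 1.645 + 0.842 = 2.486.
δ = d·√(n/2) ⇒ d = δ/√(n/2) = 2.486/√(293/2) = 0.2054.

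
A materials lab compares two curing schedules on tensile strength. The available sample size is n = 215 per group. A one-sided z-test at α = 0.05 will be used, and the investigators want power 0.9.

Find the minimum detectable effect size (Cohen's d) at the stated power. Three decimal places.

Need Φ(δ − 1.645) = 0.9, so δ = 1.645 + 1.282 = 2.926.
δ = d·√(n/2) ⇒ d = δ/√(n/2) = 2.926/√(215/2) = 0.2822.

d ≈ 0.282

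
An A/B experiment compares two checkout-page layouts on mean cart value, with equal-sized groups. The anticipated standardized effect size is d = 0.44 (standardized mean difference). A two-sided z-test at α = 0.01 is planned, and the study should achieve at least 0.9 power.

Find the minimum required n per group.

For power 0.9 need Φ(δ − z_{0.005}) = 0.9, so δ = z_{0.005} + z_{0.10} = 2.576 + 1.282 = 3.857.
(The Φ(−δ − z_{α/2}) term is vanishingly small for δ > 0 and is dropped in the standard sample-size formula.)
δ = d·√(n/2) ⇒ n = 2(δ/d)² = 2 × (3.857 / 0.44)² = 153.71.
Rounding up, n = 154 per group.

n = 154 per group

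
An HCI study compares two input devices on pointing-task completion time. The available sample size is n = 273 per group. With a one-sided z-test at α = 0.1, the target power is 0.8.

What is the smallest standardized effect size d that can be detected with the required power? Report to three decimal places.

d ≈ 0.182

Need Φ(δ − 1.282) = 0.8, so δ = 1.282 + 0.842 = 2.123.
δ = d·√(n/2) ⇒ d = δ/√(n/2) = 2.123/√(273/2) = 0.1817.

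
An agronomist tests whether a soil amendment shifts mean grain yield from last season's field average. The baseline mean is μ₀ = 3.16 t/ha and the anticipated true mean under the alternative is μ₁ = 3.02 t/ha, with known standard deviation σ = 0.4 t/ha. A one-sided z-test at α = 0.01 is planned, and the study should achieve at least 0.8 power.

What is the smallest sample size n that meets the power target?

Standardized effect: d = |μ₁ − μ₀| / σ = |3.02 − 3.16| / 0.4 = 0.3500
For power 0.8 need Φ(δ − z_{0.01}) = 0.8, so δ = z_{0.01} + z_{0.20} = 2.326 + 0.842 = 3.168.
δ = d·√n ⇒ n = (δ/d)² = (3.168 / 0.3500)² = 81.93.
Round up to the next whole unit.

n = 82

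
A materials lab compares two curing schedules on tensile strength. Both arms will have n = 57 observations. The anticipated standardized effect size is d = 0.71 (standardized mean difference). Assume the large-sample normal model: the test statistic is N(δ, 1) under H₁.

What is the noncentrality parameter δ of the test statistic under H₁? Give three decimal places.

The noncentrality parameter scales effect size by the design's sample-size factor: δ = d·√(n/2) = 0.71 × √(57/2) = 3.7904

δ ≈ 3.790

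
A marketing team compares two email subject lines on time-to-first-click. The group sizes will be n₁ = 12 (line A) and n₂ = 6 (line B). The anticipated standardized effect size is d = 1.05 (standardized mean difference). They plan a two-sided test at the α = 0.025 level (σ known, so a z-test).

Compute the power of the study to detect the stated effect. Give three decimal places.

Power ≈ 0.444

Noncentrality parameter: δ = d / √(1/n₁ + 1/n₂) = 1.05 / √(1/12 + 1/6) = 2.1000
Critical value for a two-sided test at α = 0.025: z_{α/2} = 2.241.
Power = Φ(δ − 2.241) + Φ(−δ − 2.241) = Φ(-0.141) + Φ(-4.341) = 0.4438 + 0.0000 = 0.4438.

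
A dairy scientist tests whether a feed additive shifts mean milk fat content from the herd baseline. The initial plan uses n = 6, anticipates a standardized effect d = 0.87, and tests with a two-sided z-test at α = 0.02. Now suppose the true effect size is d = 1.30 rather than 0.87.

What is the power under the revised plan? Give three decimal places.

Power ≈ 0.805

With d = 1.30: δ = d·√n = 1.30 × √6 = 3.1843. Critical value z_{0.01} = 2.326.
Revised power = Φ(δ − 2.326) + Φ(−δ − 2.326) = Φ(0.858) + Φ(-5.511) = 0.8046 + 0.0000 = 0.8046.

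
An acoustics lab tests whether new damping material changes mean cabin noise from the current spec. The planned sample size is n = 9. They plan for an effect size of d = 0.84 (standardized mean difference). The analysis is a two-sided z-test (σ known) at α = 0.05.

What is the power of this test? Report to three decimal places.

Noncentrality parameter: δ = d·√n = 0.84 × √9 = 2.5200
Critical value for a two-sided test at α = 0.05: z_{α/2} = 1.960.
Power = Φ(δ − 1.960) + Φ(−δ − 1.960) = Φ(0.560) + Φ(-4.480) = 0.7123 + 0.0000 = 0.7123.

Power ≈ 0.712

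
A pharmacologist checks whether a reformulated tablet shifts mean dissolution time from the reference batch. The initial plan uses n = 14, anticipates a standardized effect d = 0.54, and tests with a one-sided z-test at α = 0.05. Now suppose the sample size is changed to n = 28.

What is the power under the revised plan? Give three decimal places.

Power ≈ 0.887

With n = 28: δ = d·√n = 0.54 × √28 = 2.8574. Critical value z_{0.05} = 1.645.
Revised power = Φ(δ − 1.645) = Φ(1.213) = 0.8874.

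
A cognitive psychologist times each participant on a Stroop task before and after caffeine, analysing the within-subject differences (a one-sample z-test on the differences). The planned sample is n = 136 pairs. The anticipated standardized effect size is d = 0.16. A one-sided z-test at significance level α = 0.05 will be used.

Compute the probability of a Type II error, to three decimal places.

β ≈ 0.413

Noncentrality parameter: δ = d·√n = 0.16 × √136 = 1.8659
One-sided α = 0.05 → critical value z_{0.05} = 1.645.
Power = P(Z > 1.645 − δ) = Φ(0.221) = 0.5875.
Type II error: β = 1 − power = 1 − 0.5875 = 0.4125.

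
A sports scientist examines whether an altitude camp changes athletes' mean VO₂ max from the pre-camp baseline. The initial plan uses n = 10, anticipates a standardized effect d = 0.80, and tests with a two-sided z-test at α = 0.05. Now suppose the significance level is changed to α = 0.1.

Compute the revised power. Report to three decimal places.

Power ≈ 0.812

δ = d·√n = 0.80 × √10 = 2.5298 (unchanged). New critical value: z_{0.05} = 1.645.
Revised power = Φ(δ − 1.645) + Φ(−δ − 1.645) = Φ(0.885) + Φ(-4.175) = 0.8119 + 0.0000 = 0.8119.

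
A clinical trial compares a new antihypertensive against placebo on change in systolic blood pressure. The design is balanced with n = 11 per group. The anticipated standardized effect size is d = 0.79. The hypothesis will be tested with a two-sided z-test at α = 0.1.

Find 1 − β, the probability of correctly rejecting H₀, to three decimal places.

Noncentrality parameter: δ = d·√(n/2) = 0.79 × √(11/2) = 1.8527
Critical value for a two-sided test at α = 0.1: z_{α/2} = 1.645.
Power = Φ(δ − 1.645) + Φ(−δ − 1.645) = Φ(0.208) + Φ(-3.498) = 0.5823 + 0.0002 = 0.5826.

Power ≈ 0.583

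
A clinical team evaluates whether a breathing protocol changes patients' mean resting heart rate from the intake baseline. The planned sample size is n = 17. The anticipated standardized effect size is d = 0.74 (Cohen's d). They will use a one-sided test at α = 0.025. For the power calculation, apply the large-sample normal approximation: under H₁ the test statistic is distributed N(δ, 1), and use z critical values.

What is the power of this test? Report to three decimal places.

Power ≈ 0.862

Noncentrality parameter: δ = d·√n = 0.74 × √17 = 3.0511
One-sided α = 0.025 → critical value z_{0.025} = 1.960.
Power = P(Z > 1.960 − δ) = Φ(1.091) = 0.8624.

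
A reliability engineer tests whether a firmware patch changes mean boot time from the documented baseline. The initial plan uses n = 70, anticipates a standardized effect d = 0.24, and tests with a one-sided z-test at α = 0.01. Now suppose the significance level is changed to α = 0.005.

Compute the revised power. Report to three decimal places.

δ = d·√n = 0.24 × √70 = 2.0080 (unchanged). New critical value: z_{0.005} = 2.576.
Revised power = Φ(δ − 2.576) = Φ(-0.568) = 0.2851.

Power ≈ 0.285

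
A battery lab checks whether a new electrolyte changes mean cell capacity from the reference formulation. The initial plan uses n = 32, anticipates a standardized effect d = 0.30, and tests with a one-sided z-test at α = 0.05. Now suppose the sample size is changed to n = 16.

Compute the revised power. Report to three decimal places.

Power ≈ 0.328

With n = 16: δ = d·√n = 0.30 × √16 = 1.2000. Critical value z_{0.05} = 1.645.
Revised power = Φ(δ − 1.645) = Φ(-0.445) = 0.3282.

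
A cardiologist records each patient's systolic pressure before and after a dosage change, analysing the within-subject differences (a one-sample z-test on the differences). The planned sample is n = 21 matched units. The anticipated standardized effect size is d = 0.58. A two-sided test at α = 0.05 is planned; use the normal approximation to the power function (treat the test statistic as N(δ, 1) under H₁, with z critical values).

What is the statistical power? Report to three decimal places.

Power ≈ 0.757

Noncentrality parameter: δ = d·√n = 0.58 × √21 = 2.6579
Two-sided α = 0.05 → critical value z_{0.025} = 1.960.
Power = Φ(δ − 1.960) + Φ(−δ − 1.960) = Φ(0.698) + Φ(-4.618) = 0.7574 + 0.0000 = 0.7574.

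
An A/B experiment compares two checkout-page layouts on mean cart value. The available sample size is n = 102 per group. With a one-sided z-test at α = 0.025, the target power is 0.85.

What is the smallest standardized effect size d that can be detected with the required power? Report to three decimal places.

Need Φ(δ − 1.960) = 0.85, so δ = 1.960 + 1.036 = 2.996.
δ = d·√(n/2) ⇒ d = δ/√(n/2) = 2.996/√(102/2) = 0.4196.

d ≈ 0.420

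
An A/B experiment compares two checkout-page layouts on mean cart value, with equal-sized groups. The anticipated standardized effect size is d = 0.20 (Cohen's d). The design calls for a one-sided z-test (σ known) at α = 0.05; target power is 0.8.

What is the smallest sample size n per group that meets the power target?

For power 0.8 need Φ(δ − z_{0.05}) = 0.8, so δ = z_{0.05} + z_{0.20} = 1.645 + 0.842 = 2.486.
δ = d·√(n/2) ⇒ n = 2(δ/d)² = 2 × (2.486 / 0.20)² = 309.13.
Round up to the next whole unit.

n = 310 per group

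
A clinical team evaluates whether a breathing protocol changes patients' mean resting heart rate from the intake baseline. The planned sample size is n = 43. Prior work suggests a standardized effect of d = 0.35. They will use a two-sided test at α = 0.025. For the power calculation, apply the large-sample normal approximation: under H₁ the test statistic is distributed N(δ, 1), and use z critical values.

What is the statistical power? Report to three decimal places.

Noncentrality parameter: δ = d·√n = 0.35 × √43 = 2.2951
Two-sided α = 0.025 → critical value z_{0.0125} = 2.241.
Power = Φ(δ − 2.241) + Φ(−δ − 2.241) = Φ(0.054) + Φ(-4.537) = 0.5214 + 0.0000 = 0.5214.

Power ≈ 0.521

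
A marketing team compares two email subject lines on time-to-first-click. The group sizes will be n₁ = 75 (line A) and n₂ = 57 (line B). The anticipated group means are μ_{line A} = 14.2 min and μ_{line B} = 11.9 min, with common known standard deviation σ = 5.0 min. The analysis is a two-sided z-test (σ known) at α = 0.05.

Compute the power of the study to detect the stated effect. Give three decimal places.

Standardized effect: d = |μ_{line A} − μ_{line B}| / σ = |14.2 − 11.9| / 5.0 = 0.4600
Noncentrality parameter: δ = d / √(1/n₁ + 1/n₂) = 0.4600 / √(1/75 + 1/57) = 2.6178
Two-sided α = 0.05 → critical value z_{0.025} = 1.960.
Power = Φ(δ − 1.960) + Φ(−δ − 1.960) = Φ(0.658) + Φ(-4.578) = 0.7447 + 0.0000 = 0.7447.

Power ≈ 0.745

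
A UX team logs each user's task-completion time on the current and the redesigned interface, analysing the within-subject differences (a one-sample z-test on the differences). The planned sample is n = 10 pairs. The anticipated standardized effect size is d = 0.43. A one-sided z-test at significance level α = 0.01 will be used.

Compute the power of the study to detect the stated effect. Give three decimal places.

Noncentrality parameter: δ = d·√n = 0.43 × √10 = 1.3598
Critical value for a one-sided test at α = 0.01: z_α = 2.326.
Power = Φ(δ − 2.326) = Φ(-0.967) = 0.1669.

Power ≈ 0.167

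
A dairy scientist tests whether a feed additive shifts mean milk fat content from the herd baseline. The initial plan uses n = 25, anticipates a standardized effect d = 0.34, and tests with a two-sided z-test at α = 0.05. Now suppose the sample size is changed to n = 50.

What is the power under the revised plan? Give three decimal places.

Power ≈ 0.672

With n = 50: δ = d·√n = 0.34 × √50 = 2.4042. Critical value z_{0.025} = 1.960.
Revised power = Φ(δ − 1.960) + Φ(−δ − 1.960) = Φ(0.444) + Φ(-4.364) = 0.6716 + 0.0000 = 0.6716.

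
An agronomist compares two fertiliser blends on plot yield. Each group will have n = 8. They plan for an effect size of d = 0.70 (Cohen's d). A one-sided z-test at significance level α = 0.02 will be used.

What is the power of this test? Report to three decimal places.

Power ≈ 0.257

Noncentrality parameter: δ = d·√(n/2) = 0.70 × √(8/2) = 1.4000
Critical value for a one-sided test at α = 0.02: z_α = 2.054.
Power = P(Z > 2.054 − δ) = Φ(-0.654) = 0.2566.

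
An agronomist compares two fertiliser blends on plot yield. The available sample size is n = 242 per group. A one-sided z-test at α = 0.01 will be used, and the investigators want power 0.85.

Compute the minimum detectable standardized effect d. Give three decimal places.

d ≈ 0.306

Need Φ(δ − 2.326) = 0.85, so δ = 2.326 + 1.036 = 3.363.
δ = d·√(n/2) ⇒ d = δ/√(n/2) = 3.363/√(242/2) = 0.3057.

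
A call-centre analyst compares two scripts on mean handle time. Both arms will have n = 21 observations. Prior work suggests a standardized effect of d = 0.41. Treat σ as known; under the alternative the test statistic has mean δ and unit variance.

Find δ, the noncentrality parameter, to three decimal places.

δ ≈ 1.329

The noncentrality parameter scales effect size by the design's sample-size factor: δ = d·√(n/2) = 0.41 × √(21/2) = 1.3286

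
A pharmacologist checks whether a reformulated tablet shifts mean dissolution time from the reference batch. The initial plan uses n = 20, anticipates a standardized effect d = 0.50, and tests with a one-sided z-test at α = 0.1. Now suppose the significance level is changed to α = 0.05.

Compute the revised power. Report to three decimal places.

δ = d·√n = 0.50 × √20 = 2.2361 (unchanged). New critical value: z_{0.05} = 1.645.
Revised power = Φ(δ − 1.645) = Φ(0.591) = 0.7228.

Power ≈ 0.723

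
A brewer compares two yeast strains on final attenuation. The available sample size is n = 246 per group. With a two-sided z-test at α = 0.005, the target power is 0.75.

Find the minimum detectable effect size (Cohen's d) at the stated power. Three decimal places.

Need Φ(δ − 2.807) = 0.75, so δ = 2.807 + 0.674 = 3.482.
(Lower-tail contribution to power is negligible for δ > 0.)
δ = d·√(n/2) ⇒ d = δ/√(n/2) = 3.482/√(246/2) = 0.3139.

d ≈ 0.314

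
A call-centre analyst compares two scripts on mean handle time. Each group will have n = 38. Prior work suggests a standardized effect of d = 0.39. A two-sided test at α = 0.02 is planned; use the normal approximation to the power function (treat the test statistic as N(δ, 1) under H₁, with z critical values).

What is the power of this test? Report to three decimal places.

Noncentrality parameter: δ = d·√(n/2) = 0.39 × √(38/2) = 1.7000
Critical value for a two-sided test at α = 0.02: z_{α/2} = 2.326.
Power = Φ(δ − 2.326) + Φ(−δ − 2.326) = Φ(-0.626) + Φ(-4.026) = 0.2655 + 0.0000 = 0.2656.

Power ≈ 0.266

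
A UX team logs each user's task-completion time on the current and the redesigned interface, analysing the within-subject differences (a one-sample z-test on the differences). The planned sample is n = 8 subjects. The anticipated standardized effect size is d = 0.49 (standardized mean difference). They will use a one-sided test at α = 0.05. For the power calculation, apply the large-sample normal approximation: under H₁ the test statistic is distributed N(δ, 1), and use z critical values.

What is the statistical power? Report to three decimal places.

Power ≈ 0.398

Noncentrality parameter: δ = d·√n = 0.49 × √8 = 1.3859
One-sided α = 0.05 → critical value z_{0.05} = 1.645.
Power = Φ(δ − 1.645) = Φ(-0.259) = 0.3978.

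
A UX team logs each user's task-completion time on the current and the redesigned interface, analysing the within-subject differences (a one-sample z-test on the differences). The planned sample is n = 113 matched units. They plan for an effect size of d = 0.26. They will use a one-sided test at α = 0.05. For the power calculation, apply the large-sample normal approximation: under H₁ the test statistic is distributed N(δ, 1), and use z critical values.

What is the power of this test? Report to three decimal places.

Power ≈ 0.868

Noncentrality parameter: δ = d·√n = 0.26 × √113 = 2.7638
One-sided α = 0.05 → critical value z_{0.05} = 1.645.
Power = Φ(δ − 1.645) = Φ(1.119) = 0.8684.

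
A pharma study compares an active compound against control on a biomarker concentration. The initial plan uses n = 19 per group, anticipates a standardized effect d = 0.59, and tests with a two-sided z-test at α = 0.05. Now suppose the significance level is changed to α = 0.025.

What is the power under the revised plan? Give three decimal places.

δ = d·√(n/2) = 0.59 × √(19/2) = 1.8185 (unchanged). New critical value: z_{0.0125} = 2.241.
Revised power = Φ(δ − 2.241) + Φ(−δ − 2.241) = Φ(-0.423) + Φ(-4.060) = 0.3362 + 0.0000 = 0.3362.

Power ≈ 0.336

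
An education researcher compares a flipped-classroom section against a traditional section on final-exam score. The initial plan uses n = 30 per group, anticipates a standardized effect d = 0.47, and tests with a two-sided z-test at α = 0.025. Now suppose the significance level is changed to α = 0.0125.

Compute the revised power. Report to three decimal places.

δ = d·√(n/2) = 0.47 × √(30/2) = 1.8203 (unchanged). New critical value: z_{0.0063} = 2.498.
Revised power = Φ(δ − 2.498) + Φ(−δ − 2.498) = Φ(-0.677) + Φ(-4.318) = 0.2491 + 0.0000 = 0.2491.

Power ≈ 0.249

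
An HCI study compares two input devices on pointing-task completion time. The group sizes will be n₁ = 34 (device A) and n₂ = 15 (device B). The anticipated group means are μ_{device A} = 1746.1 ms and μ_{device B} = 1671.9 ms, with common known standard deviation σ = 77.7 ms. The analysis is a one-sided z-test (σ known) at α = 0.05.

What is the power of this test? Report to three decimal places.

Power ≈ 0.924

Standardized effect: d = |μ_{device A} − μ_{device B}| / σ = |1746.1 − 1671.9| / 77.7 = 0.9550
Noncentrality parameter: δ = d / √(1/n₁ + 1/n₂) = 0.9550 / √(1/34 + 1/15) = 3.0808
One-sided α = 0.05 → critical value z_{0.05} = 1.645.
Power = Φ(δ − 1.645) = Φ(1.436) = 0.9245.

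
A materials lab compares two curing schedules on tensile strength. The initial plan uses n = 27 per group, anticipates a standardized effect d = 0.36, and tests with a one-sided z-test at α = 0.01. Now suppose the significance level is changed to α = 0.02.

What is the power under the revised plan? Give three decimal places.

Power ≈ 0.232

δ = d·√(n/2) = 0.36 × √(27/2) = 1.3227 (unchanged). New critical value: z_{0.02} = 2.054.
Revised power = Φ(δ − 2.054) = Φ(-0.731) = 0.2324.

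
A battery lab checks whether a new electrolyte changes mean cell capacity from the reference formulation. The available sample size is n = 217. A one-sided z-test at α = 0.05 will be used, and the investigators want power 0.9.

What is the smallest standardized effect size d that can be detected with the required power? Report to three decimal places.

Need Φ(δ − 1.645) = 0.9, so δ = 1.645 + 1.282 = 2.926.
δ = d·√n ⇒ d = δ/√n = 2.926/√217 = 0.1987.

d ≈ 0.199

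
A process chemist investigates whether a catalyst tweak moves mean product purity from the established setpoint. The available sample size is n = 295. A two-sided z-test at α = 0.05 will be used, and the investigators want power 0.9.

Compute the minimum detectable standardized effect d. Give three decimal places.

Required noncentrality: δ = z_{0.025} + z_{0.10} = 1.960 + 1.282 = 3.242.
(Lower-tail contribution to power is negligible for δ > 0.)
δ = d·√n ⇒ d = δ/√n = 3.242/√295 = 0.1887.

d ≈ 0.189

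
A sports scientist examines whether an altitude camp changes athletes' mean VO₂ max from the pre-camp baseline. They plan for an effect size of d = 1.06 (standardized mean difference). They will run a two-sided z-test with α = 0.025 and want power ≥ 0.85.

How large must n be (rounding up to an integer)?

Set Φ(δ − 2.241) = 0.85; then δ − 2.241 = Φ⁻¹(0.85) = 1.036, giving δ = 3.278.
(For δ > 0 the lower-tail rejection region contributes negligibly to power, so the one-term inversion is standard.)
δ = d·√n ⇒ n = (δ/d)² = (3.278 / 1.06)² = 9.56.
Rounding up, n = 10.

n = 10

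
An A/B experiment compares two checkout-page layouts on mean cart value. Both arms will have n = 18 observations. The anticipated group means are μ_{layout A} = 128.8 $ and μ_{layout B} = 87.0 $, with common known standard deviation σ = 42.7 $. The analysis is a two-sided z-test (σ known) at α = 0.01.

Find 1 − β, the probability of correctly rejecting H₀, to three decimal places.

Power ≈ 0.641

Standardized effect: d = |μ_{layout A} − μ_{layout B}| / σ = |128.8 − 87.0| / 42.7 = 0.9789
Noncentrality parameter: δ = d·√(n/2) = 0.9789 × √(18/2) = 2.9368
Two-sided α = 0.01 → critical value z_{0.005} = 2.576.
Power = Φ(δ − 2.576) + Φ(−δ − 2.576) = Φ(0.361) + Φ(-5.513) = 0.6409 + 0.0000 = 0.6409.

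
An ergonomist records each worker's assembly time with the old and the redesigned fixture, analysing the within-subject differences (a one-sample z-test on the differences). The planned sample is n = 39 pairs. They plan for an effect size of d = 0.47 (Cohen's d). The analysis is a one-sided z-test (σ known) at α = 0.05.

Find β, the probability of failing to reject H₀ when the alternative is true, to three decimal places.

Noncentrality parameter: δ = d·√n = 0.47 × √39 = 2.9351
One-sided α = 0.05 → critical value z_{0.05} = 1.645.
Power = Φ(δ − 1.645) = Φ(1.290) = 0.9015.
Type II error: β = 1 − power = 1 − 0.9015 = 0.0985.

β ≈ 0.098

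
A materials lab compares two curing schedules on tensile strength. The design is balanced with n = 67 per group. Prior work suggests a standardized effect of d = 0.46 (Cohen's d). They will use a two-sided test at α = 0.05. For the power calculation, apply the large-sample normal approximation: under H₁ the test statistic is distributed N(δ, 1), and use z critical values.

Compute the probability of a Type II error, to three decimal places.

Noncentrality parameter: δ = d·√(n/2) = 0.46 × √(67/2) = 2.6624
Critical value for a two-sided test at α = 0.05: z_{α/2} = 1.960.
Power = Φ(δ − 1.960) + Φ(−δ − 1.960) = Φ(0.702) + Φ(-4.622) = 0.7588 + 0.0000 = 0.7588.
Type II error: β = 1 − power = 1 − 0.7588 = 0.2412.

β ≈ 0.241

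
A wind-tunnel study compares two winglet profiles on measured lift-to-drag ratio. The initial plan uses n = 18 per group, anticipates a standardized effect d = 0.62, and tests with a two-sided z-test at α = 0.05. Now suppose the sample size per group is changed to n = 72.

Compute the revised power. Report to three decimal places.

With n = 72 per group: δ = d·√(n/2) = 0.62 × √(72/2) = 3.7200. Critical value z_{0.025} = 1.960.
Revised power = Φ(δ − 1.960) + Φ(−δ − 1.960) = Φ(1.760) + Φ(-5.680) = 0.9608 + 0.0000 = 0.9608.

Power ≈ 0.961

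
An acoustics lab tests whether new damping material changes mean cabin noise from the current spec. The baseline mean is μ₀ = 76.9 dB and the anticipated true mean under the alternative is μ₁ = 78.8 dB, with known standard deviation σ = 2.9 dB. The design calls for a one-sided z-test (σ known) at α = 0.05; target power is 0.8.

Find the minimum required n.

n = 15

Standardized effect: d = |μ₁ − μ₀| / σ = |78.8 − 76.9| / 2.9 = 0.6552
For power 0.8 need Φ(δ − z_{0.05}) = 0.8, so δ = z_{0.05} + z_{0.20} = 1.645 + 0.842 = 2.486.
δ = d·√n ⇒ n = (δ/d)² = (2.486 / 0.6552)² = 14.40.
Round up to the next whole unit.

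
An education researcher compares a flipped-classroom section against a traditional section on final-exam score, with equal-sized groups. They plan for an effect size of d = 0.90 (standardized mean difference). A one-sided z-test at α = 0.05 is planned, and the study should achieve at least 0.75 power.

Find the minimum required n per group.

n = 14 per group

For power 0.75 need Φ(δ − z_{0.05}) = 0.75, so δ = z_{0.05} + z_{0.25} = 1.645 + 0.674 = 2.319.
δ = d·√(n/2) ⇒ n = 2(δ/d)² = 2 × (2.319 / 0.90)² = 13.28.
Rounding up, n = 14 per group.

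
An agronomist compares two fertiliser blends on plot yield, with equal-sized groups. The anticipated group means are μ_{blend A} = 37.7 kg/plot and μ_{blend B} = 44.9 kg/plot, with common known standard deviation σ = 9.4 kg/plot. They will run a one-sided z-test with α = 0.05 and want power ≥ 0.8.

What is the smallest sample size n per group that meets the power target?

Standardized effect: d = |μ_{blend A} − μ_{blend B}| / σ = |37.7 − 44.9| / 9.4 = 0.7660
Set Φ(δ − 1.645) = 0.8; then δ − 1.645 = Φ⁻¹(0.8) = 0.842, giving δ = 2.486.
δ = d·√(n/2) ⇒ n = 2(δ/d)² = 2 × (2.486 / 0.7660)² = 21.08.
Rounding up, n = 22 per group.

n = 22 per group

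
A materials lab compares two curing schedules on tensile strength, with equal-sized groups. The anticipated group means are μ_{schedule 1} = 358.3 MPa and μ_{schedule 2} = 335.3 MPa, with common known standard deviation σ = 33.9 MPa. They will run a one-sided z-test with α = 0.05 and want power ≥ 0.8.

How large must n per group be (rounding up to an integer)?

n = 27 per group

Standardized effect: d = |μ_{schedule 1} − μ_{schedule 2}| / σ = |358.3 − 335.3| / 33.9 = 0.6785
For power 0.8 need Φ(δ − z_{0.05}) = 0.8, so δ = z_{0.05} + z_{0.20} = 1.645 + 0.842 = 2.486.
δ = d·√(n/2) ⇒ n = 2(δ/d)² = 2 × (2.486 / 0.6785)² = 26.86.
Rounding up, n = 27 per group.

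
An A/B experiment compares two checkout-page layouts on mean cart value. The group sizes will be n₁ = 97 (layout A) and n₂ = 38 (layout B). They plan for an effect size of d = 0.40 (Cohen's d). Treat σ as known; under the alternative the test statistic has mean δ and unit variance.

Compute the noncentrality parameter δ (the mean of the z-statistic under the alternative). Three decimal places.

δ = d / √(1/n₁ + 1/n₂) = 0.40 / √(1/97 + 1/38) = 2.0901

δ ≈ 2.090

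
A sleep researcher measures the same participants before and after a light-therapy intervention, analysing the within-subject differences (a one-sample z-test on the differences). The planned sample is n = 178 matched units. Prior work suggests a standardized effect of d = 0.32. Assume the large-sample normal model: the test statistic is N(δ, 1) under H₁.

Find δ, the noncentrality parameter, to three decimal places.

δ = d·√n = 0.32 × √178 = 4.2693

δ ≈ 4.269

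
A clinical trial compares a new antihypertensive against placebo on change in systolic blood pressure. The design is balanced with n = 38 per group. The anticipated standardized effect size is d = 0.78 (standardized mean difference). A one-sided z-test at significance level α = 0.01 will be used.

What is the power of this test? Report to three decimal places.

Noncentrality parameter: δ = d·√(n/2) = 0.78 × √(38/2) = 3.3999
Critical value for a one-sided test at α = 0.01: z_α = 2.326.
Power = P(Z > 2.326 − δ) = Φ(1.074) = 0.8585.

Power ≈ 0.858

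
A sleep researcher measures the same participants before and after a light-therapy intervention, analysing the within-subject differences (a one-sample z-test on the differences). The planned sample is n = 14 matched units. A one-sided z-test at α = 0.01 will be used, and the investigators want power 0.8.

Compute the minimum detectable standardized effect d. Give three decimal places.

Need Φ(δ − 2.326) = 0.8, so δ = 2.326 + 0.842 = 3.168.
δ = d·√n ⇒ d = δ/√n = 3.168/√14 = 0.8467.

d ≈ 0.847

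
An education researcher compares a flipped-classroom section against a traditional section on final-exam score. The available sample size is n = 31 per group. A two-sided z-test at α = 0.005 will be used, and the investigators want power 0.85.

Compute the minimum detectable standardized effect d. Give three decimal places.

d ≈ 0.976

Need Φ(δ − 2.807) = 0.85, so δ = 2.807 + 1.036 = 3.843.
(Lower-tail contribution to power is negligible for δ > 0.)
δ = d·√(n/2) ⇒ d = δ/√(n/2) = 3.843/√(31/2) = 0.9762.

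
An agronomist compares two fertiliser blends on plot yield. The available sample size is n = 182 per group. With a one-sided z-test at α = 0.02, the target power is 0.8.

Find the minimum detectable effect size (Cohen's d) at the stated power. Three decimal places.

d ≈ 0.304

Required noncentrality: δ = z_{0.02} + z_{0.20} = 2.054 + 0.842 = 2.895.
δ = d·√(n/2) ⇒ d = δ/√(n/2) = 2.895/√(182/2) = 0.3035.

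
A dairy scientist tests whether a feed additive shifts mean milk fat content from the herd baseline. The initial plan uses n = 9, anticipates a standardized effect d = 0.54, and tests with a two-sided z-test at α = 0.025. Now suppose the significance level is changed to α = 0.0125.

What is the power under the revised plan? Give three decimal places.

Power ≈ 0.190

δ = d·√n = 0.54 × √9 = 1.6200 (unchanged). New critical value: z_{0.0063} = 2.498.
Revised power = Φ(δ − 2.498) + Φ(−δ − 2.498) = Φ(-0.878) + Φ(-4.118) = 0.1901 + 0.0000 = 0.1901.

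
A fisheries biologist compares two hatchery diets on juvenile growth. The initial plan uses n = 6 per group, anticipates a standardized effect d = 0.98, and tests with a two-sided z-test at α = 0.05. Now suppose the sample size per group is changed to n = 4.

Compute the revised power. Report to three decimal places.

Power ≈ 0.283

With n = 4 per group: δ = d·√(n/2) = 0.98 × √(4/2) = 1.3859. Critical value z_{0.025} = 1.960.
Revised power = Φ(δ − 1.960) + Φ(−δ − 1.960) = Φ(-0.574) + Φ(-3.346) = 0.2830 + 0.0004 = 0.2834.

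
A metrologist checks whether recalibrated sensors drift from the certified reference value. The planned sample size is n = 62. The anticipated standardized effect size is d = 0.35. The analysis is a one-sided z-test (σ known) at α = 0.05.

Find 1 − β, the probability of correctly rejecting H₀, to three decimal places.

Power ≈ 0.867

Noncentrality parameter: δ = d·√n = 0.35 × √62 = 2.7559
One-sided α = 0.05 → critical value z_{0.05} = 1.645.
Power = Φ(δ − 1.645) = Φ(1.111) = 0.8667.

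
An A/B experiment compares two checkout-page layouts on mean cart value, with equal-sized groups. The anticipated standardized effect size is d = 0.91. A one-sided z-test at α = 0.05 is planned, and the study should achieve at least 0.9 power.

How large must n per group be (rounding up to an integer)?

For power 0.9 need Φ(δ − z_{0.05}) = 0.9, so δ = z_{0.05} + z_{0.10} = 1.645 + 1.282 = 2.926.
δ = d·√(n/2) ⇒ n = 2(δ/d)² = 2 × (2.926 / 0.91)² = 20.68.
Round up to the next whole unit.

n = 21 per group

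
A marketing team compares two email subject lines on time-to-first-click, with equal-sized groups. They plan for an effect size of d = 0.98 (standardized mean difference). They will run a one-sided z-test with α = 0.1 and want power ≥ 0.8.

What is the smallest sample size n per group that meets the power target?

Set Φ(δ − 1.282) = 0.8; then δ − 1.282 = Φ⁻¹(0.8) = 0.842, giving δ = 2.123.
δ = d·√(n/2) ⇒ n = 2(δ/d)² = 2 × (2.123 / 0.98)² = 9.39.
Round up to the next whole unit.

n = 10 per group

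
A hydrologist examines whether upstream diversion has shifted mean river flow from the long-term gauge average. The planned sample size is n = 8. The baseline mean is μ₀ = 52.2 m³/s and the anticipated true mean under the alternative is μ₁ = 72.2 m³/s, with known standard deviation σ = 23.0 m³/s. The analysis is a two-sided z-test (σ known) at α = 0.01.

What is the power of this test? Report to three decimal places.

Power ≈ 0.454

Standardized effect: d = |μ₁ − μ₀| / σ = |72.2 − 52.2| / 23.0 = 0.8696
Noncentrality parameter: δ = d·√n = 0.8696 × √8 = 2.4595
Two-sided α = 0.01 → critical value z_{0.005} = 2.576.
Power = Φ(δ − 2.576) + Φ(−δ − 2.576) = Φ(-0.116) + Φ(-5.035) = 0.4537 + 0.0000 = 0.4537.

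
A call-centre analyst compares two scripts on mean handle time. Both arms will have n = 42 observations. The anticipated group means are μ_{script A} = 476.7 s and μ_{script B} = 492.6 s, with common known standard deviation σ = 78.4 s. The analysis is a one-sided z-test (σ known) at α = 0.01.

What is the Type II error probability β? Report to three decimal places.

β ≈ 0.919

Standardized effect: d = |μ_{script A} − μ_{script B}| / σ = |476.7 − 492.6| / 78.4 = 0.2028
Noncentrality parameter: δ = d·√(n/2) = 0.2028 × √(42/2) = 0.9294
One-sided α = 0.01 → critical value z_{0.01} = 2.326.
Power = Φ(δ − 2.326) = Φ(-1.397) = 0.0812.
Type II error: β = 1 − power = 1 − 0.0812 = 0.9188.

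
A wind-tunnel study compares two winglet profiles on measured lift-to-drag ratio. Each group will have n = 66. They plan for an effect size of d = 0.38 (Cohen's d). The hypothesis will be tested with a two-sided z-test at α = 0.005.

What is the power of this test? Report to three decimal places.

Power ≈ 0.266

Noncentrality parameter: λ = d·√(n/2) = 0.38 × √(66/2) = 2.1829
Critical value for a two-sided test at α = 0.005: z_{α/2} = 2.807.
Power = Φ(λ − 2.807) + Φ(−λ − 2.807) = Φ(-0.624) + Φ(-4.990) = 0.2663 + 0.0000 = 0.2663.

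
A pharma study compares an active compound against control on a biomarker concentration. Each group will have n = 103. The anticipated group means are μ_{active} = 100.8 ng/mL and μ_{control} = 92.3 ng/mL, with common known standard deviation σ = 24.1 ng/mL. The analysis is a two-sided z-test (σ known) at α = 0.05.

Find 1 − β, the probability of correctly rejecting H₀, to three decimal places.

Power ≈ 0.716

Standardized effect: d = |μ_{active} − μ_{control}| / σ = |100.8 − 92.3| / 24.1 = 0.3527
Noncentrality parameter: δ = d·√(n/2) = 0.3527 × √(103/2) = 2.5311
Two-sided α = 0.05 → critical value z_{0.025} = 1.960.
Power = Φ(δ − 1.960) + Φ(−δ − 1.960) = Φ(0.571) + Φ(-4.491) = 0.7160 + 0.0000 = 0.7160.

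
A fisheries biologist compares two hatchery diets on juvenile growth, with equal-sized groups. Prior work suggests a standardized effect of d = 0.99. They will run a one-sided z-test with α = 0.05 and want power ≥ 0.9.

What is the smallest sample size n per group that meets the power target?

n = 18 per group

Set Φ(δ − 1.645) = 0.9; then δ − 1.645 = Φ⁻¹(0.9) = 1.282, giving δ = 2.926.
δ = d·√(n/2) ⇒ n = 2(δ/d)² = 2 × (2.926 / 0.99)² = 17.48.
Rounding up, n = 18 per group.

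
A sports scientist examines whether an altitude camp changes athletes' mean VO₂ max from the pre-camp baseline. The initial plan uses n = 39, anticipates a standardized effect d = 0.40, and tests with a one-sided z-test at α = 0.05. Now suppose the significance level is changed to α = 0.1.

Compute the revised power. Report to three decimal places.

δ = d·√n = 0.40 × √39 = 2.4980 (unchanged). New critical value: z_{0.1} = 1.282.
Revised power = Φ(δ − 1.282) = Φ(1.216) = 0.8881.

Power ≈ 0.888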